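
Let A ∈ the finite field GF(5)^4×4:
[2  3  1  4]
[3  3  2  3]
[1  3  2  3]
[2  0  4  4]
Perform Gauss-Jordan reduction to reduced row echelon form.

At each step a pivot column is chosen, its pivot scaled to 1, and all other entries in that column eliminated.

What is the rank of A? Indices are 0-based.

pivot(0,0)=2: scale R0 → (1, 4, 3, 2)
  clear (1,0): R1 −= (3)R0 → (0, 1, 3, 2)
  clear (2,0): R2 −= (1)R0 → (0, 4, 4, 1)
  clear (3,0): R3 −= (2)R0 → (0, 2, 3, 0)
pivot(1,1)=1: scale R1 → (0, 1, 3, 2)
  clear (0,1): R0 −= (4)R1 → (1, 0, 1, 4)
  clear (2,1): R2 −= (4)R1 → (0, 0, 2, 3)
  clear (3,1): R3 −= (2)R1 → (0, 0, 2, 1)
pivot(2,2)=2: scale R2 → (0, 0, 1, 4)
  clear (0,2): R0 −= (1)R2 → (1, 0, 0, 0)
  clear (1,2): R1 −= (3)R2 → (0, 1, 0, 0)
  clear (3,2): R3 −= (2)R2 → (0, 0, 0, 3)
pivot(3,3)=3: scale R3 → (0, 0, 0, 1)
  clear (2,3): R2 −= (4)R3 → (0, 0, 1, 0)

rank = 4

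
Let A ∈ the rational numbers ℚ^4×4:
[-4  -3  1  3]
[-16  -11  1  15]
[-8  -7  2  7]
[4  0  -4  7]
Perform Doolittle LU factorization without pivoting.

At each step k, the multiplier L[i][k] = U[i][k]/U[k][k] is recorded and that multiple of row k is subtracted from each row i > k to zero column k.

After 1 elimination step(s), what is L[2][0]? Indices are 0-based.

L[2][0] = 2

Step 1: pivot at (0,0) is -4.
  row1 ← row1 − (4)·row0  ⇒  L[1][0]=4, U row1=(0, 1, -3, 3)
  row2 ← row2 − (2)·row0  ⇒  L[2][0]=2, U row2=(0, -1, 0, 1)
  row3 ← row3 − (-1)·row0  ⇒  L[3][0]=-1, U row3=(0, -3, -3, 10)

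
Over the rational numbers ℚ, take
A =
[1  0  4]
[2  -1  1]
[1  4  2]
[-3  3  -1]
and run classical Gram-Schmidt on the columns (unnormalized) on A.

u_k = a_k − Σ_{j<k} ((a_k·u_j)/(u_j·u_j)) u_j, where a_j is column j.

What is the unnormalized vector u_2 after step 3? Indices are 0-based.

Step 1: u_0 = a_0 = (1, 2, 1, -3).
Step 2: u_1 = a_1 − (-7/15)·u_0 = (7/15, -1/15, 67/15, 8/5).
Step 3: u_2 = a_2 − (11/15)·u_0 − (137/341)·u_1 = (1050/341, -150/341, -180/341, 190/341).

u_2 = (1050/341, -150/341, -180/341, 190/341)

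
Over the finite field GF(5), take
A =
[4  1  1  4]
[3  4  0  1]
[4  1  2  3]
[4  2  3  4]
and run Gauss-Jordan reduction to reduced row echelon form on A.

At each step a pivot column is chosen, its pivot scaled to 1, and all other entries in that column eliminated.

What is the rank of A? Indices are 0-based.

rank = 4

pivot(0,0)=4: scale R0 → (1, 4, 4, 1)
  clear (1,0): R1 −= (3)R0 → (0, 2, 3, 3)
  clear (2,0): R2 −= (4)R0 → (0, 0, 1, 4)
  clear (3,0): R3 −= (4)R0 → (0, 1, 2, 0)
pivot(1,1)=2: scale R1 → (0, 1, 4, 4)
  clear (0,1): R0 −= (4)R1 → (1, 0, 3, 0)
  clear (3,1): R3 −= (1)R1 → (0, 0, 3, 1)
pivot(2,2)=1: scale R2 → (0, 0, 1, 4)
  clear (0,2): R0 −= (3)R2 → (1, 0, 0, 3)
  clear (1,2): R1 −= (4)R2 → (0, 1, 0, 3)
  clear (3,2): R3 −= (3)R2 → (0, 0, 0, 4)
pivot(3,3)=4: scale R3 → (0, 0, 0, 1)
  clear (0,3): R0 −= (3)R3 → (1, 0, 0, 0)
  clear (1,3): R1 −= (3)R3 → (0, 1, 0, 0)
  clear (2,3): R2 −= (4)R3 → (0, 0, 1, 0)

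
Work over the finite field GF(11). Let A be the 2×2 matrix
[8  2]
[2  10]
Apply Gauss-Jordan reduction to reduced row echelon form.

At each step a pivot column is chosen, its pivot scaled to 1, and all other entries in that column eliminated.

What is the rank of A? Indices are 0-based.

pivot(0,0)=8: scale R0 → (1, 3)
  clear (1,0): R1 −= (2)R0 → (0, 4)
pivot(1,1)=4: scale R1 → (0, 1)
  clear (0,1): R0 −= (3)R1 → (1, 0)

rank = 2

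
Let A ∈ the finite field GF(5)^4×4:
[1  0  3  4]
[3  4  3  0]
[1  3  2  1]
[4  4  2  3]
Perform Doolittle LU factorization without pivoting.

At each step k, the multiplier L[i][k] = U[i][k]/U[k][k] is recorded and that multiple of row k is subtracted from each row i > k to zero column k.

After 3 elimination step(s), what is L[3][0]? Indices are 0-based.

L[3][0] = 4

Step 1: pivot at (0,0) is 1.
  row1 ← row1 − (3)·row0  ⇒  L[1][0]=3, U row1=(0, 4, 4, 3)
  row2 ← row2 − (1)·row0  ⇒  L[2][0]=1, U row2=(0, 3, 4, 2)
  row3 ← row3 − (4)·row0  ⇒  L[3][0]=4, U row3=(0, 4, 0, 2)
Step 2: pivot at (1,1) is 4.
  row2 ← row2 − (2)·row1  ⇒  L[2][1]=2, U row2=(0, 0, 1, 1)
  row3 ← row3 − (1)·row1  ⇒  L[3][1]=1, U row3=(0, 0, 1, 4)
Step 3: pivot at (2,2) is 1.
  row3 ← row3 − (1)·row2  ⇒  L[3][2]=1, U row3=(0, 0, 0, 3)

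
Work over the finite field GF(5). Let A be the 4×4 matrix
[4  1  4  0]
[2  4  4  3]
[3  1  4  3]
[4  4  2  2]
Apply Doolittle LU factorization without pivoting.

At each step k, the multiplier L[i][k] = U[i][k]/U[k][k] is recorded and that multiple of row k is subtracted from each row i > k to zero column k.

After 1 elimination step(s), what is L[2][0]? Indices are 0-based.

L[2][0] = 2

k=0: U[0][0]=4
  eliminate (1,0): mult=3, new row 1: (0, 1, 2, 3); set L[1][0]=3
  eliminate (2,0): mult=2, new row 2: (0, 4, 1, 3); set L[2][0]=2
  eliminate (3,0): mult=1, new row 3: (0, 3, 3, 2); set L[3][0]=1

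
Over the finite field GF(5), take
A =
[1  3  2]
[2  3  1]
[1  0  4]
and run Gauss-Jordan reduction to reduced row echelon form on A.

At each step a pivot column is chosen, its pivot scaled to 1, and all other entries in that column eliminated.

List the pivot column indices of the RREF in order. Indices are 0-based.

step 1: normalize row 0 (÷1) = (1, 3, 2)
  row 1: subtract 2×row0 = (0, 2, 2)
  row 2: subtract 1×row0 = (0, 2, 2)
step 2: normalize row 1 (÷2) = (0, 1, 1)
  row 0: subtract 3×row1 = (1, 0, 4)
  row 2: subtract 2×row1 = (0, 0, 0)
skip col 2 (zero from row 2)

pivot columns: 0, 1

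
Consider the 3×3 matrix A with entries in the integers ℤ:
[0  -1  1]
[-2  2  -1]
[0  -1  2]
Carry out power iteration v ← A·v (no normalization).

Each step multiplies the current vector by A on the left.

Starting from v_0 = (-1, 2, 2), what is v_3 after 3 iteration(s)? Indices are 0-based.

v_0 = (-1, 2, 2).
v_1 = A·v_0 = (0, 4, 2).
v_2 = A·v_1 = (-2, 6, 0).
v_3 = A·v_2 = (-6, 16, -6).

v_3 = (-6, 16, -6)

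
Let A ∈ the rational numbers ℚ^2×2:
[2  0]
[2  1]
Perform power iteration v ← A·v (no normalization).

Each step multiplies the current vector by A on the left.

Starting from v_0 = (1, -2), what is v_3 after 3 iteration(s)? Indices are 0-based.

v_0 = (1, -2).
v_1 = A·v_0 = (2, 0).
v_2 = A·v_1 = (4, 4).
v_3 = A·v_2 = (8, 12).

v_3 = (8, 12)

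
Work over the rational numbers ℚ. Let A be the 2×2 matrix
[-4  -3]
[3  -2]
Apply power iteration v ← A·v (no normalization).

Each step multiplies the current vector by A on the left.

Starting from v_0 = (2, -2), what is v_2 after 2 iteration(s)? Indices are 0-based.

v_0 = (2, -2).
v_1 = A·v_0 = (-2, 10).
v_2 = A·v_1 = (-22, -26).

v_2 = (-22, -26)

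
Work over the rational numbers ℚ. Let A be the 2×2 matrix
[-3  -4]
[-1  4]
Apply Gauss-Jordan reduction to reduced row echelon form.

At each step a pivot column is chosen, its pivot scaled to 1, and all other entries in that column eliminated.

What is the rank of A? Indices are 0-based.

rank = 2

pivot(0,0)=-3: scale R0 → (1, 4/3)
  clear (1,0): R1 −= (-1)R0 → (0, 16/3)
pivot(1,1)=16/3: scale R1 → (0, 1)
  clear (0,1): R0 −= (4/3)R1 → (1, 0)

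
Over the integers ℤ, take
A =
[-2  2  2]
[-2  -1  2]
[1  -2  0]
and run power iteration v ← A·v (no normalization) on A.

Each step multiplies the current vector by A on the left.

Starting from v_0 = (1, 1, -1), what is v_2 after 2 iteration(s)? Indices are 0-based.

v_0 = (1, 1, -1).
v_1 = A·v_0 = (-2, -5, -1).
v_2 = A·v_1 = (-8, 7, 8).

v_2 = (-8, 7, 8)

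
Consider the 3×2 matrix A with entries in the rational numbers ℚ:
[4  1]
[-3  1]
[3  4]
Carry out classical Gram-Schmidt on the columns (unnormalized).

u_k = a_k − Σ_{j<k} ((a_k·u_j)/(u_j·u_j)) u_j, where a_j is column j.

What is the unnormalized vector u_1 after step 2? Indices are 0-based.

u_1 = (-9/17, 73/34, 97/34)

Step 1: u_0 = a_0 = (4, -3, 3).
Step 2: u_1 = a_1 − (13/34)·u_0 = (-9/17, 73/34, 97/34).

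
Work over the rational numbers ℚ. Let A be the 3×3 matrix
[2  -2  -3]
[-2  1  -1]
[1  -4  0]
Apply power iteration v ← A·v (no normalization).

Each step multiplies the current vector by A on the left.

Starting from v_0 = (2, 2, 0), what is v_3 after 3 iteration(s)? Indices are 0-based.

v_3 = (12, -48, 6)

v_0 = (2, 2, 0).
v_1 = A·v_0 = (0, -2, -6).
v_2 = A·v_1 = (22, 4, 8).
v_3 = A·v_2 = (12, -48, 6).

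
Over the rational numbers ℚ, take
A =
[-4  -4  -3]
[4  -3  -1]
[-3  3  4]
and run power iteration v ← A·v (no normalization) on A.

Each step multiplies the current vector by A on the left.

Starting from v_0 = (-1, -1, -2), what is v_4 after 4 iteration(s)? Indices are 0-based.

v_4 = (551, 1213, -1079)

v_0 = (-1, -1, -2).
v_1 = A·v_0 = (14, 1, -8).
v_2 = A·v_1 = (-36, 61, -71).
v_3 = A·v_2 = (113, -256, 7).
v_4 = A·v_3 = (551, 1213, -1079).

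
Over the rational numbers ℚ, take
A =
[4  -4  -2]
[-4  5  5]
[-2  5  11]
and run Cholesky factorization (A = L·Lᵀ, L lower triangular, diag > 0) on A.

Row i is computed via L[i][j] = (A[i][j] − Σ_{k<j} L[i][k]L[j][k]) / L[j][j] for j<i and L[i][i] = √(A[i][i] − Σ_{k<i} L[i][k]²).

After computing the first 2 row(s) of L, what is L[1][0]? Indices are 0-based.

Step 1: L[0][0] = √(4) = 2.
  L[1][0] = (-4) / L[0][0] = -2.
Step 2: L[1][1] = √(1) = 1.

L[1][0] = -2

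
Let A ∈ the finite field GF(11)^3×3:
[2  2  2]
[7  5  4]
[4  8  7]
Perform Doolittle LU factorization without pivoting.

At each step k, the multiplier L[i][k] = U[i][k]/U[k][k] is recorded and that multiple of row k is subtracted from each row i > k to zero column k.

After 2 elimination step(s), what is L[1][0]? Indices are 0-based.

L[1][0] = 9

[col 0] pivot 2
  R1 -= 9*R0 → (0, 9, 8)  (L[1][0] := 9)
  R2 -= 2*R0 → (0, 4, 3)  (L[2][0] := 2)
[col 1] pivot 9
  R2 -= 9*R1 → (0, 0, 8)  (L[2][1] := 9)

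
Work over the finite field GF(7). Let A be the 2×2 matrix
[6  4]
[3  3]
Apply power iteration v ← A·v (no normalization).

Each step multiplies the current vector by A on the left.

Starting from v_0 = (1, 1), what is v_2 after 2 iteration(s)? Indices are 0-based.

v_0 = (1, 1).
v_1 = A·v_0 = (3, 6).
v_2 = A·v_1 = (0, 6).

v_2 = (0, 6)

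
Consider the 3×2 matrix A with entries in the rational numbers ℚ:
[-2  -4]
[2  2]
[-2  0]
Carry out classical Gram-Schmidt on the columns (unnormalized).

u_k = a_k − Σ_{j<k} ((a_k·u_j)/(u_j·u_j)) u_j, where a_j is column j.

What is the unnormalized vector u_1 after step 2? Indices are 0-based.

u_1 = (-2, 0, 2)

Step 1: u_0 = a_0 = (-2, 2, -2).
Step 2: u_1 = a_1 − (1)·u_0 = (-2, 0, 2).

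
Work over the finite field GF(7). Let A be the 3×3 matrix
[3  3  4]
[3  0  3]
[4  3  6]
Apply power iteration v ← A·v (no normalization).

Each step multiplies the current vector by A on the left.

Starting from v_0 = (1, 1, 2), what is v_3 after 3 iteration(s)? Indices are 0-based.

v_3 = (1, 4, 1)

v_0 = (1, 1, 2).
v_1 = A·v_0 = (0, 2, 5).
v_2 = A·v_1 = (5, 1, 1).
v_3 = A·v_2 = (1, 4, 1).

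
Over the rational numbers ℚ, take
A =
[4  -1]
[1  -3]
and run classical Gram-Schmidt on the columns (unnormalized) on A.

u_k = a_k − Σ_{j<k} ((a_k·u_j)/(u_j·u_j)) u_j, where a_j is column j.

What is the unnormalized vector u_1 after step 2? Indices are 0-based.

u_1 = (11/17, -44/17)

Step 1: u_0 = a_0 = (4, 1).
Step 2: u_1 = a_1 − (-7/17)·u_0 = (11/17, -44/17).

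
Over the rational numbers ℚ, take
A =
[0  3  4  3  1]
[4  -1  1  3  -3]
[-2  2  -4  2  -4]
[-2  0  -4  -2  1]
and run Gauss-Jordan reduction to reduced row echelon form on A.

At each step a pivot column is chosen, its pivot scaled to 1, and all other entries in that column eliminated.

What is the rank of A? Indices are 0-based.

rank = 4

[1] R0 <-> R1
[1] R0 /= 4  ⇒  (1, -1/4, 1/4, 3/4, -3/4)
     R2 -= -2·R0  ⇒  (0, 3/2, -7/2, 7/2, -11/2)
     R3 -= -2·R0  ⇒  (0, -1/2, -7/2, -1/2, -1/2)
[2] R1 /= 3  ⇒  (0, 1, 4/3, 1, 1/3)
     R0 -= -1/4·R1  ⇒  (1, 0, 7/12, 1, -2/3)
     R2 -= 3/2·R1  ⇒  (0, 0, -11/2, 2, -6)
     R3 -= -1/2·R1  ⇒  (0, 0, -17/6, 0, -1/3)
[3] R2 /= -11/2  ⇒  (0, 0, 1, -4/11, 12/11)
     R0 -= 7/12·R2  ⇒  (1, 0, 0, 40/33, -43/33)
     R1 -= 4/3·R2  ⇒  (0, 1, 0, 49/33, -37/33)
     R3 -= -17/6·R2  ⇒  (0, 0, 0, -34/33, 91/33)
[4] R3 /= -34/33  ⇒  (0, 0, 0, 1, -91/34)
     R0 -= 40/33·R3  ⇒  (1, 0, 0, 0, 33/17)
     R1 -= 49/33·R3  ⇒  (0, 1, 0, 0, 97/34)
     R2 -= -4/11·R3  ⇒  (0, 0, 1, 0, 2/17)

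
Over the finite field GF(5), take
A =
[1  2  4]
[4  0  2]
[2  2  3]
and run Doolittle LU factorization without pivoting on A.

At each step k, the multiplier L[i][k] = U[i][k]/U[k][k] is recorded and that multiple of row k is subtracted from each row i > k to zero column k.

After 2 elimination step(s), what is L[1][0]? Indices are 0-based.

k=0: U[0][0]=1
  eliminate (1,0): mult=4, new row 1: (0, 2, 1); set L[1][0]=4
  eliminate (2,0): mult=2, new row 2: (0, 3, 0); set L[2][0]=2
k=1: U[1][1]=2
  eliminate (2,1): mult=4, new row 2: (0, 0, 1); set L[2][1]=4

L[1][0] = 4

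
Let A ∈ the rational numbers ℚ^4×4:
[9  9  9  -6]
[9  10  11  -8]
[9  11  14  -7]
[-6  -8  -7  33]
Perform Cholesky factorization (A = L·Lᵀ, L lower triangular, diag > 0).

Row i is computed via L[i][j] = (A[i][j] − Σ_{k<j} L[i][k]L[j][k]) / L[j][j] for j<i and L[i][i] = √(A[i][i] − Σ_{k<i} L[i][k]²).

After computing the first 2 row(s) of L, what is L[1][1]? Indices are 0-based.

L[1][1] = 1

Step 1: L[0][0] = √(9) = 3.
  L[1][0] = (9) / L[0][0] = 3.
Step 2: L[1][1] = √(1) = 1.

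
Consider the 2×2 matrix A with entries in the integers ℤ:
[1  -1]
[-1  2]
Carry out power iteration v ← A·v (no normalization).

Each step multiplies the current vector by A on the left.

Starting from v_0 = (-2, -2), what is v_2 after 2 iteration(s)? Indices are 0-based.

v_0 = (-2, -2).
v_1 = A·v_0 = (0, -2).
v_2 = A·v_1 = (2, -4).

v_2 = (2, -4)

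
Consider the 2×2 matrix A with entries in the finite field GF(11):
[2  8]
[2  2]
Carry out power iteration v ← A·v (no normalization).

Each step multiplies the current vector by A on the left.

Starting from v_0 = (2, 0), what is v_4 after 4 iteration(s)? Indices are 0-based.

v_4 = (3, 2)

v_0 = (2, 0).
v_1 = A·v_0 = (4, 4).
v_2 = A·v_1 = (7, 5).
v_3 = A·v_2 = (10, 2).
v_4 = A·v_3 = (3, 2).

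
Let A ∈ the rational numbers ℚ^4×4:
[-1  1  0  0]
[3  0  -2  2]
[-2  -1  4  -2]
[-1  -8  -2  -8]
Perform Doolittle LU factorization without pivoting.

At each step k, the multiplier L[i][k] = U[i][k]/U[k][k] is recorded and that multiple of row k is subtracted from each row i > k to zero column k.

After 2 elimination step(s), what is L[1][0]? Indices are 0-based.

L[1][0] = -3

k=0: U[0][0]=-1
  eliminate (1,0): mult=-3, new row 1: (0, 3, -2, 2); set L[1][0]=-3
  eliminate (2,0): mult=2, new row 2: (0, -3, 4, -2); set L[2][0]=2
  eliminate (3,0): mult=1, new row 3: (0, -9, -2, -8); set L[3][0]=1
k=1: U[1][1]=3
  eliminate (2,1): mult=-1, new row 2: (0, 0, 2, 0); set L[2][1]=-1
  eliminate (3,1): mult=-3, new row 3: (0, 0, -8, -2); set L[3][1]=-3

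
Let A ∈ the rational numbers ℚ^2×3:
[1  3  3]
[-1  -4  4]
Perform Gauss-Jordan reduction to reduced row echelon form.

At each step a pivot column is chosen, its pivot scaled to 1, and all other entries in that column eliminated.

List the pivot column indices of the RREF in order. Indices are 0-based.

pivot(0,0)=1: scale R0 → (1, 3, 3)
  clear (1,0): R1 −= (-1)R0 → (0, -1, 7)
pivot(1,1)=-1: scale R1 → (0, 1, -7)
  clear (0,1): R0 −= (3)R1 → (1, 0, 24)

pivot columns: 0, 1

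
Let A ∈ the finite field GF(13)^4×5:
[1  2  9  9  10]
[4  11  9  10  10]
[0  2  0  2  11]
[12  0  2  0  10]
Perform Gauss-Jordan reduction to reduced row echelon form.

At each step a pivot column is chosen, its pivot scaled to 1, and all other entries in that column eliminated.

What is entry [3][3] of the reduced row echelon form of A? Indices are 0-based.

pivot(0,0)=1: scale R0 → (1, 2, 9, 9, 10)
  clear (1,0): R1 −= (4)R0 → (0, 3, 12, 0, 9)
  clear (3,0): R3 −= (12)R0 → (0, 2, 11, 9, 7)
pivot(1,1)=3: scale R1 → (0, 1, 4, 0, 3)
  clear (0,1): R0 −= (2)R1 → (1, 0, 1, 9, 4)
  clear (2,1): R2 −= (2)R1 → (0, 0, 5, 2, 5)
  clear (3,1): R3 −= (2)R1 → (0, 0, 3, 9, 1)
pivot(2,2)=5: scale R2 → (0, 0, 1, 3, 1)
  clear (0,2): R0 −= (1)R2 → (1, 0, 0, 6, 3)
  clear (1,2): R1 −= (4)R2 → (0, 1, 0, 1, 12)
  clear (3,2): R3 −= (3)R2 → (0, 0, 0, 0, 11)
col 3: no nonzero at/below row 3; advance.
pivot(3,4)=11: scale R3 → (0, 0, 0, 0, 1)
  clear (0,4): R0 −= (3)R3 → (1, 0, 0, 6, 0)
  clear (1,4): R1 −= (12)R3 → (0, 1, 0, 1, 0)
  clear (2,4): R2 −= (1)R3 → (0, 0, 1, 3, 0)

M[3][3] = 0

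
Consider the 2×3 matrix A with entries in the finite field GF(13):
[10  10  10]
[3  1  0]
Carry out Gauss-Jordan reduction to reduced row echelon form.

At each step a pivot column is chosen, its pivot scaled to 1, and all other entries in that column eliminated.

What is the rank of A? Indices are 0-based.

rank = 2

[1] R0 /= 10  ⇒  (1, 1, 1)
     R1 -= 3·R0  ⇒  (0, 11, 10)
[2] R1 /= 11  ⇒  (0, 1, 8)
     R0 -= 1·R1  ⇒  (1, 0, 6)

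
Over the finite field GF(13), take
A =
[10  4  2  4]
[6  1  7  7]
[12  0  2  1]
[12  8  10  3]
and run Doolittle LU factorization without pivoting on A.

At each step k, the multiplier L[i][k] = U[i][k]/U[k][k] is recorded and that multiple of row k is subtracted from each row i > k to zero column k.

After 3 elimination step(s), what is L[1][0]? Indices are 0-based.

L[1][0] = 11

Step 1: pivot at (0,0) is 10.
  row1 ← row1 − (11)·row0  ⇒  L[1][0]=11, U row1=(0, 9, 11, 2)
  row2 ← row2 − (9)·row0  ⇒  L[2][0]=9, U row2=(0, 3, 10, 4)
  row3 ← row3 − (9)·row0  ⇒  L[3][0]=9, U row3=(0, 11, 5, 6)
Step 2: pivot at (1,1) is 9.
  row2 ← row2 − (9)·row1  ⇒  L[2][1]=9, U row2=(0, 0, 2, 12)
  row3 ← row3 − (7)·row1  ⇒  L[3][1]=7, U row3=(0, 0, 6, 5)
Step 3: pivot at (2,2) is 2.
  row3 ← row3 − (3)·row2  ⇒  L[3][2]=3, U row3=(0, 0, 0, 8)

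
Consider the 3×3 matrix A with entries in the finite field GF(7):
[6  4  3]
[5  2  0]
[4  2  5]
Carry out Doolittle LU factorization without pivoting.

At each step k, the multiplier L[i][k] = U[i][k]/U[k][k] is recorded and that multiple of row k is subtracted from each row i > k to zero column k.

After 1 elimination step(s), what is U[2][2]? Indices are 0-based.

U[2][2] = 3

Step 1: pivot at (0,0) is 6.
  row1 ← row1 − (2)·row0  ⇒  L[1][0]=2, U row1=(0, 1, 1)
  row2 ← row2 − (3)·row0  ⇒  L[2][0]=3, U row2=(0, 4, 3)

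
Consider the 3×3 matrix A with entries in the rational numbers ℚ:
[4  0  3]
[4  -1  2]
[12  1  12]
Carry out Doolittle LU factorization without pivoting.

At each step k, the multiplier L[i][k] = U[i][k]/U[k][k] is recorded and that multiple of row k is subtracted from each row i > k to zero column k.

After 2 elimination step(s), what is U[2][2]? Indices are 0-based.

Step 1: pivot at (0,0) is 4.
  row1 ← row1 − (1)·row0  ⇒  L[1][0]=1, U row1=(0, -1, -1)
  row2 ← row2 − (3)·row0  ⇒  L[2][0]=3, U row2=(0, 1, 3)
Step 2: pivot at (1,1) is -1.
  row2 ← row2 − (-1)·row1  ⇒  L[2][1]=-1, U row2=(0, 0, 2)

U[2][2] = 2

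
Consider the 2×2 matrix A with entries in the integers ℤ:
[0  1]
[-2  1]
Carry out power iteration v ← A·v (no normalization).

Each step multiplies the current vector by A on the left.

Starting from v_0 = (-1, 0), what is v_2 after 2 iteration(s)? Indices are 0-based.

v_2 = (2, 2)

v_0 = (-1, 0).
v_1 = A·v_0 = (0, 2).
v_2 = A·v_1 = (2, 2).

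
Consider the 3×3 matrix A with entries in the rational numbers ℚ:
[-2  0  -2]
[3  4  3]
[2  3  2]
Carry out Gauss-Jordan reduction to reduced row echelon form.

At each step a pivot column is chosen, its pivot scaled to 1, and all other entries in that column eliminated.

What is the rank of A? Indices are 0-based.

rank = 2

[1] R0 /= -2  ⇒  (1, 0, 1)
     R1 -= 3·R0  ⇒  (0, 4, 0)
     R2 -= 2·R0  ⇒  (0, 3, 0)
[2] R1 /= 4  ⇒  (0, 1, 0)
     R2 -= 3·R1  ⇒  (0, 0, 0)
column 2 empty below row 2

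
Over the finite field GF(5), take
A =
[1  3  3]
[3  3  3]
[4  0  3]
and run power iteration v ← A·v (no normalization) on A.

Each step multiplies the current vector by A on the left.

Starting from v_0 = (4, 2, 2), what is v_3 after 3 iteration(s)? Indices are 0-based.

v_0 = (4, 2, 2).
v_1 = A·v_0 = (1, 4, 2).
v_2 = A·v_1 = (4, 1, 0).
v_3 = A·v_2 = (2, 0, 1).

v_3 = (2, 0, 1)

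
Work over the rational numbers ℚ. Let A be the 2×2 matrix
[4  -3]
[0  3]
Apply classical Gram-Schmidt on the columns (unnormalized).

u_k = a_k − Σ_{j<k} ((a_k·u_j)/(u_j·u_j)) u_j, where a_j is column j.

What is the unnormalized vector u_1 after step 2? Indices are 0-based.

Step 1: u_0 = a_0 = (4, 0).
Step 2: u_1 = a_1 − (-3/4)·u_0 = (0, 3).

u_1 = (0, 3)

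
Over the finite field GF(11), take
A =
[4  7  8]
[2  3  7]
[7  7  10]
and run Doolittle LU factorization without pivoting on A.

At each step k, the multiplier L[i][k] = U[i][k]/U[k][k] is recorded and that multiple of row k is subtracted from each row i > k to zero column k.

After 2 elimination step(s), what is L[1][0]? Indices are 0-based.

L[1][0] = 6

[col 0] pivot 4
  R1 -= 6*R0 → (0, 5, 3)  (L[1][0] := 6)
  R2 -= 10*R0 → (0, 3, 7)  (L[2][0] := 10)
[col 1] pivot 5
  R2 -= 5*R1 → (0, 0, 3)  (L[2][1] := 5)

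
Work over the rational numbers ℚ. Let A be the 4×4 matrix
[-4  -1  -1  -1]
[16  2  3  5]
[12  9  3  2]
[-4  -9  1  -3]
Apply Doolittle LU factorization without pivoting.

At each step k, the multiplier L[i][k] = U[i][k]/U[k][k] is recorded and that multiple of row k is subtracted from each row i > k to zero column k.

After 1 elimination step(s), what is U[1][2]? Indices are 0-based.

Step 1: pivot at (0,0) is -4.
  row1 ← row1 − (-4)·row0  ⇒  L[1][0]=-4, U row1=(0, -2, -1, 1)
  row2 ← row2 − (-3)·row0  ⇒  L[2][0]=-3, U row2=(0, 6, 0, -1)
  row3 ← row3 − (1)·row0  ⇒  L[3][0]=1, U row3=(0, -8, 2, -2)

U[1][2] = -1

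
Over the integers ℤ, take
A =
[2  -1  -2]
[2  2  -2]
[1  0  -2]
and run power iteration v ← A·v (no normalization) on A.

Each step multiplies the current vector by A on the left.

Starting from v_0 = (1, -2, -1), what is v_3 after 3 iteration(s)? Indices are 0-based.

v_0 = (1, -2, -1).
v_1 = A·v_0 = (6, 0, 3).
v_2 = A·v_1 = (6, 6, 0).
v_3 = A·v_2 = (6, 24, 6).

v_3 = (6, 24, 6)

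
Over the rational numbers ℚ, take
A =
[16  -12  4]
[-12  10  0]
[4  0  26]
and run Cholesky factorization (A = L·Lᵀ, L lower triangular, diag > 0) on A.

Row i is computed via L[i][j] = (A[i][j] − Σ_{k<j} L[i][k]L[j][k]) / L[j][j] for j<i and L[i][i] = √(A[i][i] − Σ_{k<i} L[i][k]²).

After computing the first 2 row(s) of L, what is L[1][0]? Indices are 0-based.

Step 1: L[0][0] = √(16) = 4.
  L[1][0] = (-12) / L[0][0] = -3.
Step 2: L[1][1] = √(1) = 1.

L[1][0] = -3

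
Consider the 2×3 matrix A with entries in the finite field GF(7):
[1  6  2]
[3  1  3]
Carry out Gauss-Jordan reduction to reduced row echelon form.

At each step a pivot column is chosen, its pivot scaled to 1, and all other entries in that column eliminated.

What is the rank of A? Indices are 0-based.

pivot(0,0)=1: scale R0 → (1, 6, 2)
  clear (1,0): R1 −= (3)R0 → (0, 4, 4)
pivot(1,1)=4: scale R1 → (0, 1, 1)
  clear (0,1): R0 −= (6)R1 → (1, 0, 3)

rank = 2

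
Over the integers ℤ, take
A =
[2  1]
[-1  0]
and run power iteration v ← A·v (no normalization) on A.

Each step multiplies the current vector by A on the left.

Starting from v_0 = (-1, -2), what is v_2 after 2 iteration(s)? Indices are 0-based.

v_0 = (-1, -2).
v_1 = A·v_0 = (-4, 1).
v_2 = A·v_1 = (-7, 4).

v_2 = (-7, 4)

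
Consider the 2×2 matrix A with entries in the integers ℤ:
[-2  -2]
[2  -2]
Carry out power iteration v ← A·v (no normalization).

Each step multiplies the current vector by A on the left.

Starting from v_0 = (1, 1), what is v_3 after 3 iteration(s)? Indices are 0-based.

v_3 = (0, 32)

v_0 = (1, 1).
v_1 = A·v_0 = (-4, 0).
v_2 = A·v_1 = (8, -8).
v_3 = A·v_2 = (0, 32).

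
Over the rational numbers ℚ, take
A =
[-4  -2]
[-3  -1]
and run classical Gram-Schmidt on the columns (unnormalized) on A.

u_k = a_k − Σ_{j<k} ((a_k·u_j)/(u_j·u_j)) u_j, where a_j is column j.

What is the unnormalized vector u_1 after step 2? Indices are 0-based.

u_1 = (-6/25, 8/25)

Step 1: u_0 = a_0 = (-4, -3).
Step 2: u_1 = a_1 − (11/25)·u_0 = (-6/25, 8/25).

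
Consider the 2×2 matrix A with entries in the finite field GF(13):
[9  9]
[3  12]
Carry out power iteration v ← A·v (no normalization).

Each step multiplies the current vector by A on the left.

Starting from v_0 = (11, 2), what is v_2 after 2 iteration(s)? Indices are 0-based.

v_0 = (11, 2).
v_1 = A·v_0 = (0, 5).
v_2 = A·v_1 = (6, 8).

v_2 = (6, 8)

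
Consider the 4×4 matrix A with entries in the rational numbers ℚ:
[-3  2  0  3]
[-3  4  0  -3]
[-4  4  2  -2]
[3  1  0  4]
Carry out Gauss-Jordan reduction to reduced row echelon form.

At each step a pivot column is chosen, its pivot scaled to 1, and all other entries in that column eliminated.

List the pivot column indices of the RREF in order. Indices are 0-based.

pivot columns: 0, 1, 2, 3

[1] R0 /= -3  ⇒  (1, -2/3, 0, -1)
     R1 -= -3·R0  ⇒  (0, 2, 0, -6)
     R2 -= -4·R0  ⇒  (0, 4/3, 2, -6)
     R3 -= 3·R0  ⇒  (0, 3, 0, 7)
[2] R1 /= 2  ⇒  (0, 1, 0, -3)
     R0 -= -2/3·R1  ⇒  (1, 0, 0, -3)
     R2 -= 4/3·R1  ⇒  (0, 0, 2, -2)
     R3 -= 3·R1  ⇒  (0, 0, 0, 16)
[3] R2 /= 2  ⇒  (0, 0, 1, -1)
[4] R3 /= 16  ⇒  (0, 0, 0, 1)
     R0 -= -3·R3  ⇒  (1, 0, 0, 0)
     R1 -= -3·R3  ⇒  (0, 1, 0, 0)
     R2 -= -1·R3  ⇒  (0, 0, 1, 0)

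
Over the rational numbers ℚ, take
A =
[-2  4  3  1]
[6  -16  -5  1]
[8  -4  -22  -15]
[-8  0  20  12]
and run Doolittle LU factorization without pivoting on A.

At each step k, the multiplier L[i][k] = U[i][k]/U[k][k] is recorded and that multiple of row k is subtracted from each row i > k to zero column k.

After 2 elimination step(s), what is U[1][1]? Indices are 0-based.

U[1][1] = -4

[col 0] pivot -2
  R1 -= -3*R0 → (0, -4, 4, 4)  (L[1][0] := -3)
  R2 -= -4*R0 → (0, 12, -10, -11)  (L[2][0] := -4)
  R3 -= 4*R0 → (0, -16, 8, 8)  (L[3][0] := 4)
[col 1] pivot -4
  R2 -= -3*R1 → (0, 0, 2, 1)  (L[2][1] := -3)
  R3 -= 4*R1 → (0, 0, -8, -8)  (L[3][1] := 4)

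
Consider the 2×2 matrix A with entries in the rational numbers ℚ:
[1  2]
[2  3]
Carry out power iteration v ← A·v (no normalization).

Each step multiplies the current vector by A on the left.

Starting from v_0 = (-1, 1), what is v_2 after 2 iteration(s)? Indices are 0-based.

v_2 = (3, 5)

v_0 = (-1, 1).
v_1 = A·v_0 = (1, 1).
v_2 = A·v_1 = (3, 5).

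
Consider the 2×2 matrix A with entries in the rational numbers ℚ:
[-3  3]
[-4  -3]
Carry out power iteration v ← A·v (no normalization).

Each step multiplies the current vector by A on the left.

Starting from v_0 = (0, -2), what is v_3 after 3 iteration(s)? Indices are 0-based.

v_0 = (0, -2).
v_1 = A·v_0 = (-6, 6).
v_2 = A·v_1 = (36, 6).
v_3 = A·v_2 = (-90, -162).

v_3 = (-90, -162)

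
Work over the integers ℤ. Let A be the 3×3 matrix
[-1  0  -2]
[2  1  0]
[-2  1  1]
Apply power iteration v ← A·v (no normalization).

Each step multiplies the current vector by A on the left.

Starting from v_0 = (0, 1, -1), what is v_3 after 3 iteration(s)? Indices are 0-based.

v_0 = (0, 1, -1).
v_1 = A·v_0 = (2, 1, 0).
v_2 = A·v_1 = (-2, 5, -3).
v_3 = A·v_2 = (8, 1, 6).

v_3 = (8, 1, 6)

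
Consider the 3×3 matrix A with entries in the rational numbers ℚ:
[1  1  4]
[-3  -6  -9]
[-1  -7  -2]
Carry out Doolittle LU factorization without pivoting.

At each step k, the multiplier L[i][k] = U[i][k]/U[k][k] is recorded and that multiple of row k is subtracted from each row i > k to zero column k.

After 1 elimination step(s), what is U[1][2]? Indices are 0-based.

U[1][2] = 3

[col 0] pivot 1
  R1 -= -3*R0 → (0, -3, 3)  (L[1][0] := -3)
  R2 -= -1*R0 → (0, -6, 2)  (L[2][0] := -1)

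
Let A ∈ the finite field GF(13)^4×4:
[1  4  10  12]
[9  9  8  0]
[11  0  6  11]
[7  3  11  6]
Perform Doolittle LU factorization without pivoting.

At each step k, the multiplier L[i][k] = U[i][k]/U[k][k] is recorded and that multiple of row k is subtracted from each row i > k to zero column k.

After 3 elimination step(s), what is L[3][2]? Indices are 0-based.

[col 0] pivot 1
  R1 -= 9*R0 → (0, 12, 9, 9)  (L[1][0] := 9)
  R2 -= 11*R0 → (0, 8, 0, 9)  (L[2][0] := 11)
  R3 -= 7*R0 → (0, 1, 6, 0)  (L[3][0] := 7)
[col 1] pivot 12
  R2 -= 5*R1 → (0, 0, 7, 3)  (L[2][1] := 5)
  R3 -= 12*R1 → (0, 0, 2, 9)  (L[3][1] := 12)
[col 2] pivot 7
  R3 -= 4*R2 → (0, 0, 0, 10)  (L[3][2] := 4)

L[3][2] = 4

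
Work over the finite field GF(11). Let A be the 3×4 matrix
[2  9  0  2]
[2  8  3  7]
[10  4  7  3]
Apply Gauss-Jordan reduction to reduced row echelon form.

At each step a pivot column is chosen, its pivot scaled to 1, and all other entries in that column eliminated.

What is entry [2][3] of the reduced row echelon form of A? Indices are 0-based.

M[2][3] = 6

[1] R0 /= 2  ⇒  (1, 10, 0, 1)
     R1 -= 2·R0  ⇒  (0, 10, 3, 5)
     R2 -= 10·R0  ⇒  (0, 3, 7, 4)
[2] R1 /= 10  ⇒  (0, 1, 8, 6)
     R0 -= 10·R1  ⇒  (1, 0, 8, 7)
     R2 -= 3·R1  ⇒  (0, 0, 5, 8)
[3] R2 /= 5  ⇒  (0, 0, 1, 6)
     R0 -= 8·R2  ⇒  (1, 0, 0, 3)
     R1 -= 8·R2  ⇒  (0, 1, 0, 2)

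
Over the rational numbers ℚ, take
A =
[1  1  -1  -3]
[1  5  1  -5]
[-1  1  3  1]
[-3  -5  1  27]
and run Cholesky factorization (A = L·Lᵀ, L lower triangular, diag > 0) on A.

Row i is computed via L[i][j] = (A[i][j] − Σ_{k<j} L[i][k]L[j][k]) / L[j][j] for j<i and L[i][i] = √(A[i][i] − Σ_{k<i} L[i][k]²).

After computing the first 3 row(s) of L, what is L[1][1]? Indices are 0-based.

L[1][1] = 2

Step 1: L[0][0] = √(1) = 1.
  L[1][0] = (1) / L[0][0] = 1.
Step 2: L[1][1] = √(4) = 2.
  L[2][0] = (-1) / L[0][0] = -1.
  L[2][1] = (2) / L[1][1] = 1.
Step 3: L[2][2] = √(1) = 1.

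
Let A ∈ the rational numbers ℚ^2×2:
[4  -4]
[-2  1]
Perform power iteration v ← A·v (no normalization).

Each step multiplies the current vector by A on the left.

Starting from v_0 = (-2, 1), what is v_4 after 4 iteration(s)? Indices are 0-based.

v_0 = (-2, 1).
v_1 = A·v_0 = (-12, 5).
v_2 = A·v_1 = (-68, 29).
v_3 = A·v_2 = (-388, 165).
v_4 = A·v_3 = (-2212, 941).

v_4 = (-2212, 941)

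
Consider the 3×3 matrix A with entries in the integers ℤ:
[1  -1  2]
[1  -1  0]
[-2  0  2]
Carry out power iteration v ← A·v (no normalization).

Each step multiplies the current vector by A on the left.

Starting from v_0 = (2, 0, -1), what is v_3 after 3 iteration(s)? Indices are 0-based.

v_3 = (-36, -12, 4)

v_0 = (2, 0, -1).
v_1 = A·v_0 = (0, 2, -6).
v_2 = A·v_1 = (-14, -2, -12).
v_3 = A·v_2 = (-36, -12, 4).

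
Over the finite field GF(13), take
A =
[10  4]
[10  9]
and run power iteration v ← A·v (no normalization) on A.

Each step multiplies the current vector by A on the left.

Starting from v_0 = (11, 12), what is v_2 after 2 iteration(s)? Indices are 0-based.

v_2 = (8, 6)

v_0 = (11, 12).
v_1 = A·v_0 = (2, 10).
v_2 = A·v_1 = (8, 6).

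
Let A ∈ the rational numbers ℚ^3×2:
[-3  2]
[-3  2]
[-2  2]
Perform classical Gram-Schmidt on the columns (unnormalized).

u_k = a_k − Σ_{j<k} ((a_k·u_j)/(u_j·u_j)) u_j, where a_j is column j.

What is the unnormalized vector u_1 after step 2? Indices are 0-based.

Step 1: u_0 = a_0 = (-3, -3, -2).
Step 2: u_1 = a_1 − (-8/11)·u_0 = (-2/11, -2/11, 6/11).

u_1 = (-2/11, -2/11, 6/11)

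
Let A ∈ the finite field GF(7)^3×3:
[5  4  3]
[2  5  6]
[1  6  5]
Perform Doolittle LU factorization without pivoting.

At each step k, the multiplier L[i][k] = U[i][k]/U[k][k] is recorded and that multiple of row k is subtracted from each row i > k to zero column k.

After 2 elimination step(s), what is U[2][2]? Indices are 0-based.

k=0: U[0][0]=5
  eliminate (1,0): mult=6, new row 1: (0, 2, 2); set L[1][0]=6
  eliminate (2,0): mult=3, new row 2: (0, 1, 3); set L[2][0]=3
k=1: U[1][1]=2
  eliminate (2,1): mult=4, new row 2: (0, 0, 2); set L[2][1]=4

U[2][2] = 2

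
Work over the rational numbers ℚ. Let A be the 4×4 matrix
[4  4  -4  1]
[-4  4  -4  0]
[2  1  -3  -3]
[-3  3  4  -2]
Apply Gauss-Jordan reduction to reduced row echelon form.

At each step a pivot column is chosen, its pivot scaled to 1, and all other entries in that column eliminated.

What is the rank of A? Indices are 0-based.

rank = 4

pivot(0,0)=4: scale R0 → (1, 1, -1, 1/4)
  clear (1,0): R1 −= (-4)R0 → (0, 8, -8, 1)
  clear (2,0): R2 −= (2)R0 → (0, -1, -1, -7/2)
  clear (3,0): R3 −= (-3)R0 → (0, 6, 1, -5/4)
pivot(1,1)=8: scale R1 → (0, 1, -1, 1/8)
  clear (0,1): R0 −= (1)R1 → (1, 0, 0, 1/8)
  clear (2,1): R2 −= (-1)R1 → (0, 0, -2, -27/8)
  clear (3,1): R3 −= (6)R1 → (0, 0, 7, -2)
pivot(2,2)=-2: scale R2 → (0, 0, 1, 27/16)
  clear (1,2): R1 −= (-1)R2 → (0, 1, 0, 29/16)
  clear (3,2): R3 −= (7)R2 → (0, 0, 0, -221/16)
pivot(3,3)=-221/16: scale R3 → (0, 0, 0, 1)
  clear (0,3): R0 −= (1/8)R3 → (1, 0, 0, 0)
  clear (1,3): R1 −= (29/16)R3 → (0, 1, 0, 0)
  clear (2,3): R2 −= (27/16)R3 → (0, 0, 1, 0)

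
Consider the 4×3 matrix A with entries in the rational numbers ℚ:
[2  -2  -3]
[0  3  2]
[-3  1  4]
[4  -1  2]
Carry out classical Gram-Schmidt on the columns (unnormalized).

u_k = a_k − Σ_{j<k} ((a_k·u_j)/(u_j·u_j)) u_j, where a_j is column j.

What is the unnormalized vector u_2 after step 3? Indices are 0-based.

Step 1: u_0 = a_0 = (2, 0, -3, 4).
Step 2: u_1 = a_1 − (-11/29)·u_0 = (-36/29, 3, -4/29, 15/29).
Step 3: u_2 = a_2 − (-10/29)·u_0 − (148/157)·u_1 = (-179/157, -130/157, 486/157, 454/157).

u_2 = (-179/157, -130/157, 486/157, 454/157)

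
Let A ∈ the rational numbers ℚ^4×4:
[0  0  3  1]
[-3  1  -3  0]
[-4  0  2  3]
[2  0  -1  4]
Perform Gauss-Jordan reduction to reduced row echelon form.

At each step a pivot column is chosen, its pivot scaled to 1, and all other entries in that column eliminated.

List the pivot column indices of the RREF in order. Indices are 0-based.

step 1: exchange rows 0,1
step 1: normalize row 0 (÷-3) = (1, -1/3, 1, 0)
  row 2: subtract -4×row0 = (0, -4/3, 6, 3)
  row 3: subtract 2×row0 = (0, 2/3, -3, 4)
step 2: exchange rows 1,2
step 2: normalize row 1 (÷-4/3) = (0, 1, -9/2, -9/4)
  row 0: subtract -1/3×row1 = (1, 0, -1/2, -3/4)
  row 3: subtract 2/3×row1 = (0, 0, 0, 11/2)
step 3: normalize row 2 (÷3) = (0, 0, 1, 1/3)
  row 0: subtract -1/2×row2 = (1, 0, 0, -7/12)
  row 1: subtract -9/2×row2 = (0, 1, 0, -3/4)
step 4: normalize row 3 (÷11/2) = (0, 0, 0, 1)
  row 0: subtract -7/12×row3 = (1, 0, 0, 0)
  row 1: subtract -3/4×row3 = (0, 1, 0, 0)
  row 2: subtract 1/3×row3 = (0, 0, 1, 0)

pivot columns: 0, 1, 2, 3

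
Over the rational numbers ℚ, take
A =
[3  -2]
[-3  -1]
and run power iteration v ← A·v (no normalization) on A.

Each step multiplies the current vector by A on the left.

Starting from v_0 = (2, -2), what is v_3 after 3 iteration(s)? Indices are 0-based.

v_0 = (2, -2).
v_1 = A·v_0 = (10, -4).
v_2 = A·v_1 = (38, -26).
v_3 = A·v_2 = (166, -88).

v_3 = (166, -88)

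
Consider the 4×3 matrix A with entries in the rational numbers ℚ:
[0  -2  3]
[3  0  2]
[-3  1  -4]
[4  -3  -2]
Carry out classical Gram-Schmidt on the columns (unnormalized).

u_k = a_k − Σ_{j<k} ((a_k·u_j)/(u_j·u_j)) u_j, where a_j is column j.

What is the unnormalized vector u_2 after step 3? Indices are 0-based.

Step 1: u_0 = a_0 = (0, 3, -3, 4).
Step 2: u_1 = a_1 − (-15/34)·u_0 = (-2, 45/34, -11/34, -21/17).
Step 3: u_2 = a_2 − (5/17)·u_0 − (14/251)·u_1 = (781/251, 262/251, -778/251, -780/251).

u_2 = (781/251, 262/251, -778/251, -780/251)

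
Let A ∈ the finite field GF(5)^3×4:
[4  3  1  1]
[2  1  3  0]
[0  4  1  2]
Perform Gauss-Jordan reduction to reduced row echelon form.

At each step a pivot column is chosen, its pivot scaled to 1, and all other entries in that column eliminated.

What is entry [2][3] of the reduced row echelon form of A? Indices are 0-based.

M[2][3] = 3

pivot(0,0)=4: scale R0 → (1, 2, 4, 4)
  clear (1,0): R1 −= (2)R0 → (0, 2, 0, 2)
pivot(1,1)=2: scale R1 → (0, 1, 0, 1)
  clear (0,1): R0 −= (2)R1 → (1, 0, 4, 2)
  clear (2,1): R2 −= (4)R1 → (0, 0, 1, 3)
pivot(2,2)=1: scale R2 → (0, 0, 1, 3)
  clear (0,2): R0 −= (4)R2 → (1, 0, 0, 0)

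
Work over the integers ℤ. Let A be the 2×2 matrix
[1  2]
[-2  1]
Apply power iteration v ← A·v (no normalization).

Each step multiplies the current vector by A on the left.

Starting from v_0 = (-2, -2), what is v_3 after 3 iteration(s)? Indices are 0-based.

v_3 = (26, 18)

v_0 = (-2, -2).
v_1 = A·v_0 = (-6, 2).
v_2 = A·v_1 = (-2, 14).
v_3 = A·v_2 = (26, 18).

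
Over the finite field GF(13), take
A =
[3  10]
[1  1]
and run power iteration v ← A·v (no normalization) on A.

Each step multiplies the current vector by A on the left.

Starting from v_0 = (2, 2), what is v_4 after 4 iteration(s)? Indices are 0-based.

v_0 = (2, 2).
v_1 = A·v_0 = (0, 4).
v_2 = A·v_1 = (1, 4).
v_3 = A·v_2 = (4, 5).
v_4 = A·v_3 = (10, 9).

v_4 = (10, 9)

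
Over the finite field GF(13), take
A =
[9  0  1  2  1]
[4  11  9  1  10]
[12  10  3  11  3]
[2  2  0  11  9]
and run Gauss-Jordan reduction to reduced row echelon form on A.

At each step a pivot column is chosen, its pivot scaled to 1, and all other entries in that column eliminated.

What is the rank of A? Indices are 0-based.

rank = 4

step 1: normalize row 0 (÷9) = (1, 0, 3, 6, 3)
  row 1: subtract 4×row0 = (0, 11, 10, 3, 11)
  row 2: subtract 12×row0 = (0, 10, 6, 4, 6)
  row 3: subtract 2×row0 = (0, 2, 7, 12, 3)
step 2: normalize row 1 (÷11) = (0, 1, 8, 5, 1)
  row 2: subtract 10×row1 = (0, 0, 4, 6, 9)
  row 3: subtract 2×row1 = (0, 0, 4, 2, 1)
step 3: normalize row 2 (÷4) = (0, 0, 1, 8, 12)
  row 0: subtract 3×row2 = (1, 0, 0, 8, 6)
  row 1: subtract 8×row2 = (0, 1, 0, 6, 9)
  row 3: subtract 4×row2 = (0, 0, 0, 9, 5)
step 4: normalize row 3 (÷9) = (0, 0, 0, 1, 2)
  row 0: subtract 8×row3 = (1, 0, 0, 0, 3)
  row 1: subtract 6×row3 = (0, 1, 0, 0, 10)
  row 2: subtract 8×row3 = (0, 0, 1, 0, 9)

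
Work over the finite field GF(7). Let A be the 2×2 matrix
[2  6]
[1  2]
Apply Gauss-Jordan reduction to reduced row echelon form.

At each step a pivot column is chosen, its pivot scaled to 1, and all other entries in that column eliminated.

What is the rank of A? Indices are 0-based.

rank = 2

[1] R0 /= 2  ⇒  (1, 3)
     R1 -= 1·R0  ⇒  (0, 6)
[2] R1 /= 6  ⇒  (0, 1)
     R0 -= 3·R1  ⇒  (1, 0)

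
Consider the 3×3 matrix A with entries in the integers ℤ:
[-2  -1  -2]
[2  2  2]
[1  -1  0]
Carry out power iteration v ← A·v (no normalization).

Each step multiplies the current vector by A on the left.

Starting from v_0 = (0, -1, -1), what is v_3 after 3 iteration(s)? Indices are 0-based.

v_3 = (-6, 6, -4)

v_0 = (0, -1, -1).
v_1 = A·v_0 = (3, -4, 1).
v_2 = A·v_1 = (-4, 0, 7).
v_3 = A·v_2 = (-6, 6, -4).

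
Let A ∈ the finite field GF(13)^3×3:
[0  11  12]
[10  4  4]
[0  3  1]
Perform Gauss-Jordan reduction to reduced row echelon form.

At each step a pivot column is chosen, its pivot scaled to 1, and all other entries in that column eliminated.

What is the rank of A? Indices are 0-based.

rank = 3

[1] R0 <-> R1
[1] R0 /= 10  ⇒  (1, 3, 3)
[2] R1 /= 11  ⇒  (0, 1, 7)
     R0 -= 3·R1  ⇒  (1, 0, 8)
     R2 -= 3·R1  ⇒  (0, 0, 6)
[3] R2 /= 6  ⇒  (0, 0, 1)
     R0 -= 8·R2  ⇒  (1, 0, 0)
     R1 -= 7·R2  ⇒  (0, 1, 0)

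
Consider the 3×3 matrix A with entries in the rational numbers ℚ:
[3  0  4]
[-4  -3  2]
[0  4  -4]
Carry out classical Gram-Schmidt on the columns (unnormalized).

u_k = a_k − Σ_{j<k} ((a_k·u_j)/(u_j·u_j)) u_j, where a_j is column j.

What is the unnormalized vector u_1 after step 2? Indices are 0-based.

Step 1: u_0 = a_0 = (3, -4, 0).
Step 2: u_1 = a_1 − (12/25)·u_0 = (-36/25, -27/25, 4).

u_1 = (-36/25, -27/25, 4)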